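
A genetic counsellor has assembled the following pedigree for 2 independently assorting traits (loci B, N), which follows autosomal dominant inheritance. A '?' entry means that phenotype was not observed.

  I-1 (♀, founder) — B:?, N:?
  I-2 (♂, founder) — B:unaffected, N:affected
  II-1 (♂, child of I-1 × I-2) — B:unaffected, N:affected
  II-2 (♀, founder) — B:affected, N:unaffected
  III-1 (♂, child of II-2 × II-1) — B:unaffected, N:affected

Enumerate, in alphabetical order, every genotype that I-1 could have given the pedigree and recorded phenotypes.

I-1 ∈ {Bb NN, Bb Nn, Bb nn, bb NN, bb Nn, bb nn}

B/I-1 ? ·: bb|Bb
B/I-2 un ·: bb
B/II-1 un I-1×I-2: bb
B/II-2 aff ·: Bb
B/III-1 un II-2×II-1: bb
⇒ B over [I-1,I-2,II-1,II-2,III-1]: 2 consistent
N/I-1 ? ·: nn|Nn|NN
N/I-2 aff ·: Nn|NN
N/II-1 aff I-1×I-2: Nn|NN
N/II-2 un ·: nn
N/III-1 aff II-2×II-1: Nn
⇒ N over [I-1,I-2,II-1,II-2,III-1]: 9 consistent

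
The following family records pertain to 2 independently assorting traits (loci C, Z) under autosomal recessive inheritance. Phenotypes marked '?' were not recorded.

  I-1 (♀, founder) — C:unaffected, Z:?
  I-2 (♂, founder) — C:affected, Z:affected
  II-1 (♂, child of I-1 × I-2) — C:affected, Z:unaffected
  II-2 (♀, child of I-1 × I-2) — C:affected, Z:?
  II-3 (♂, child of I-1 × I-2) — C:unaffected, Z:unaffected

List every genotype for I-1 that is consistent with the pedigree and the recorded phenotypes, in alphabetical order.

I-1 ∈ {Cc ZZ, Cc Zz}

C/I-1 un ·: Cc
C/I-2 aff ·: cc
C/II-1 aff I-1×I-2: cc
C/II-2 aff I-1×I-2: cc
C/II-3 un I-1×I-2: Cc
⇒ C over [I-1,I-2,II-1,II-2,II-3]: 1 consistent
Z/I-1 ? ·: ZZ|Zz
Z/I-2 aff ·: zz
Z/II-1 un I-1×I-2: Zz
Z/II-2 ? I-1×I-2: Zz|zz
Z/II-3 un I-1×I-2: Zz
⇒ Z over [I-1,I-2,II-1,II-2,II-3]: 3 consistent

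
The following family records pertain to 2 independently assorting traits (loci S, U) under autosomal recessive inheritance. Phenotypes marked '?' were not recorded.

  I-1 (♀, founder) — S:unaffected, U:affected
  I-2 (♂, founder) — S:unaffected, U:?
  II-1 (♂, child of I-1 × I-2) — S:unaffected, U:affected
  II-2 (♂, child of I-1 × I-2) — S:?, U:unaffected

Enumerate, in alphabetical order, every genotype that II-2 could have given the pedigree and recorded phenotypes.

S/I-1 un ·: SS|Ss
S/I-2 un ·: SS|Ss
S/II-1 un I-1×I-2: SS|Ss
S/II-2 ? I-1×I-2: SS|Ss|ss
⇒ S over [I-1,I-2,II-1,II-2]: 15 consistent
U/I-1 aff ·: uu
U/I-2 ? ·: Uu
U/II-1 aff I-1×I-2: uu
U/II-2 un I-1×I-2: Uu
⇒ U over [I-1,I-2,II-1,II-2]: 1 consistent

II-2 ∈ {SS Uu, Ss Uu, ss Uu}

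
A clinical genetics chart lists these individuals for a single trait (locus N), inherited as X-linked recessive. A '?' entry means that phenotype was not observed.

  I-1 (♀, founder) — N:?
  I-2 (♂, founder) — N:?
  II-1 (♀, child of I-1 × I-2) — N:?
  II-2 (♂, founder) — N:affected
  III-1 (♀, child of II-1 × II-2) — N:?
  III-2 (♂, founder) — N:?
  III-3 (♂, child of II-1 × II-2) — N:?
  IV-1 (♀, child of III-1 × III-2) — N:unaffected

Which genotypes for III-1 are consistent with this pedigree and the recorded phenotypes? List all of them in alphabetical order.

III-1 ∈ {X^NX^n, X^nX^n}

N/I-1 ? ·: X^NX^N|X^NX^n|X^nX^n
N/I-2 ? ·: X^NY|X^nY
N/II-1 ? I-1×I-2: X^NX^N|X^NX^n|X^nX^n
N/II-2 aff ·: X^nY
N/III-1 ? II-1×II-2: X^NX^n|X^nX^n
N/III-2 ? ·: X^NY|X^nY
N/III-3 ? II-1×II-2: X^NY|X^nY
N/IV-1 un III-1×III-2: X^NX^N|X^NX^n
⇒ N over [I-1,I-2,II-1,II-2,III-1,III-2,III-3,IV-1]: 40 consistent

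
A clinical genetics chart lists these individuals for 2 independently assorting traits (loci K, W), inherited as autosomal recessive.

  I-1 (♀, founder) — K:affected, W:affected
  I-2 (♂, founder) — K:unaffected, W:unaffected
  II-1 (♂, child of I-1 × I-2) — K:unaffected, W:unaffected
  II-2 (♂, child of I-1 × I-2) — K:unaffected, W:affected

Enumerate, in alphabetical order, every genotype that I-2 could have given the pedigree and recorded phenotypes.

K/I-1 aff ·: kk
K/I-2 un ·: KK|Kk
K/II-1 un I-1×I-2: Kk
K/II-2 un I-1×I-2: Kk
⇒ K over [I-1,I-2,II-1,II-2]: 2 consistent
W/I-1 aff ·: ww
W/I-2 un ·: Ww
W/II-1 un I-1×I-2: Ww
W/II-2 aff I-1×I-2: ww
⇒ W over [I-1,I-2,II-1,II-2]: 1 consistent

I-2 ∈ {KK Ww, Kk Ww}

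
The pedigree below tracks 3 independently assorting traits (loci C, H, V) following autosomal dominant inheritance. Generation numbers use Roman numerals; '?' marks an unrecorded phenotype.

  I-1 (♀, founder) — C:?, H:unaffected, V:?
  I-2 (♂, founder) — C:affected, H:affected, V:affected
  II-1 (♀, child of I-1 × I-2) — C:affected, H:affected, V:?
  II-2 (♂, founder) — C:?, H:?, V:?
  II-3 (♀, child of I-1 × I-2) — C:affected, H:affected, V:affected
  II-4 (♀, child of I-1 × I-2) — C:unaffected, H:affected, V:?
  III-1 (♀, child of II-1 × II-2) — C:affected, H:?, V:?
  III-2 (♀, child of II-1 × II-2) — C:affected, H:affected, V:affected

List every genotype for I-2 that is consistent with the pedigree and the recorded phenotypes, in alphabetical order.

I-2 ∈ {Cc HH VV, Cc HH Vv, Cc Hh VV, Cc Hh Vv}

C/I-1 ? ·: cc|Cc
C/I-2 aff ·: Cc
C/II-1 aff I-1×I-2: Cc|CC
C/II-2 ? ·: cc|Cc|CC
C/II-3 aff I-1×I-2: Cc|CC
C/II-4 un I-1×I-2: cc
C/III-1 aff II-1×II-2: Cc|CC
C/III-2 aff II-1×II-2: Cc|CC
⇒ C over [I-1,I-2,II-1,II-2,II-3,II-4,III-1,III-2]: 39 consistent
H/I-1 un ·: hh
H/I-2 aff ·: Hh|HH
H/II-1 aff I-1×I-2: Hh
H/II-2 ? ·: hh|Hh|HH
H/II-3 aff I-1×I-2: Hh
H/II-4 aff I-1×I-2: Hh
H/III-1 ? II-1×II-2: hh|Hh|HH
H/III-2 aff II-1×II-2: Hh|HH
⇒ H over [I-1,I-2,II-1,II-2,II-3,II-4,III-1,III-2]: 24 consistent
V/I-1 ? ·: vv|Vv|VV
V/I-2 aff ·: Vv|VV
V/II-1 ? I-1×I-2: vv|Vv|VV
V/II-2 ? ·: vv|Vv|VV
V/II-3 aff I-1×I-2: Vv|VV
V/II-4 ? I-1×I-2: vv|Vv|VV
V/III-1 ? II-1×II-2: vv|Vv|VV
V/III-2 aff II-1×II-2: Vv|VV
⇒ V over [I-1,I-2,II-1,II-2,II-3,II-4,III-1,III-2]: 318 consistent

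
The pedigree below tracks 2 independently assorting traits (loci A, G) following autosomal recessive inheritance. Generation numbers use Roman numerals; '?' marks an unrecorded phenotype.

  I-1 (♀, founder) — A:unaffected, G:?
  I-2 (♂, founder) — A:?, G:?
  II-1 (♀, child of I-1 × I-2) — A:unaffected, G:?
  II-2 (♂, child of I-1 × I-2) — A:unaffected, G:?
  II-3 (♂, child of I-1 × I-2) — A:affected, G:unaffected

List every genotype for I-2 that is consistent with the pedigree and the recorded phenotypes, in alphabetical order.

A/I-1 un ·: Aa
A/I-2 ? ·: Aa|aa
A/II-1 un I-1×I-2: AA|Aa
A/II-2 un I-1×I-2: AA|Aa
A/II-3 aff I-1×I-2: aa
⇒ A over [I-1,I-2,II-1,II-2,II-3]: 5 consistent
G/I-1 ? ·: GG|Gg|gg
G/I-2 ? ·: GG|Gg|gg
G/II-1 ? I-1×I-2: GG|Gg|gg
G/II-2 ? I-1×I-2: GG|Gg|gg
G/II-3 un I-1×I-2: GG|Gg
⇒ G over [I-1,I-2,II-1,II-2,II-3]: 45 consistent

I-2 ∈ {Aa GG, Aa Gg, Aa gg, aa GG, aa Gg, aa gg}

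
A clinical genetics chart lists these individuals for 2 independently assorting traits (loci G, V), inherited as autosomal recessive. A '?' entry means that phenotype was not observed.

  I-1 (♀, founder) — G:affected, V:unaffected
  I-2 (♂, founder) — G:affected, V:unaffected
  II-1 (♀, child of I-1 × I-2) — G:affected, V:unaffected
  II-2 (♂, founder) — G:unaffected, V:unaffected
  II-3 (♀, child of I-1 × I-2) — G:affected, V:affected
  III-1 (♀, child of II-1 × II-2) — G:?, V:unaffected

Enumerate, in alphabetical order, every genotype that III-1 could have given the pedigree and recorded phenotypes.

III-1 ∈ {Gg VV, Gg Vv, gg VV, gg Vv}

G/I-1 aff ·: gg
G/I-2 aff ·: gg
G/II-1 aff I-1×I-2: gg
G/II-2 un ·: GG|Gg
G/II-3 aff I-1×I-2: gg
G/III-1 ? II-1×II-2: Gg|gg
⇒ G over [I-1,I-2,II-1,II-2,II-3,III-1]: 3 consistent
V/I-1 un ·: Vv
V/I-2 un ·: Vv
V/II-1 un I-1×I-2: VV|Vv
V/II-2 un ·: VV|Vv
V/II-3 aff I-1×I-2: vv
V/III-1 un II-1×II-2: VV|Vv
⇒ V over [I-1,I-2,II-1,II-2,II-3,III-1]: 7 consistent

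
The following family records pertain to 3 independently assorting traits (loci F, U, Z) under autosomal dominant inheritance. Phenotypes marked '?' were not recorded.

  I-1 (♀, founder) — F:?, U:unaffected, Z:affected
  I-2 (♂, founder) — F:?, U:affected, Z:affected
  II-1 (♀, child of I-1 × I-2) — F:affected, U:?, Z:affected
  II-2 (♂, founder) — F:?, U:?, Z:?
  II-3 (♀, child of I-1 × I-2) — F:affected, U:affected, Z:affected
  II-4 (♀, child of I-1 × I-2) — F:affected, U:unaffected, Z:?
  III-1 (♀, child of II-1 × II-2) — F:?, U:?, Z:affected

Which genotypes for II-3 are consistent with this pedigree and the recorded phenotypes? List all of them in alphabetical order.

F/I-1 ? ·: ff|Ff|FF
F/I-2 ? ·: ff|Ff|FF
F/II-1 aff I-1×I-2: Ff|FF
F/II-2 ? ·: ff|Ff|FF
F/II-3 aff I-1×I-2: Ff|FF
F/II-4 aff I-1×I-2: Ff|FF
F/III-1 ? II-1×II-2: ff|Ff|FF
⇒ F over [I-1,I-2,II-1,II-2,II-3,II-4,III-1]: 164 consistent
U/I-1 un ·: uu
U/I-2 aff ·: Uu
U/II-1 ? I-1×I-2: uu|Uu
U/II-2 ? ·: uu|Uu|UU
U/II-3 aff I-1×I-2: Uu
U/II-4 un I-1×I-2: uu
U/III-1 ? II-1×II-2: uu|Uu|UU
⇒ U over [I-1,I-2,II-1,II-2,II-3,II-4,III-1]: 11 consistent
Z/I-1 aff ·: Zz|ZZ
Z/I-2 aff ·: Zz|ZZ
Z/II-1 aff I-1×I-2: Zz|ZZ
Z/II-2 ? ·: zz|Zz|ZZ
Z/II-3 aff I-1×I-2: Zz|ZZ
Z/II-4 ? I-1×I-2: zz|Zz|ZZ
Z/III-1 aff II-1×II-2: Zz|ZZ
⇒ Z over [I-1,I-2,II-1,II-2,II-3,II-4,III-1]: 130 consistent

II-3 ∈ {FF Uu ZZ, FF Uu Zz, Ff Uu ZZ, Ff Uu Zz}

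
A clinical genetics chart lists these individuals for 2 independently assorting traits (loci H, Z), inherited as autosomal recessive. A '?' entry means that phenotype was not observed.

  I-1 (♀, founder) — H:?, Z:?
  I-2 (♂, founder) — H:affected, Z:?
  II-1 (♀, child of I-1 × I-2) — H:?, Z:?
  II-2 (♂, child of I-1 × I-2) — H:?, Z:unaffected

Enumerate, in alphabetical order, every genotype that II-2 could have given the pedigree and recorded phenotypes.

II-2 ∈ {Hh ZZ, Hh Zz, hh ZZ, hh Zz}

H/I-1 ? ·: HH|Hh|hh
H/I-2 aff ·: hh
H/II-1 ? I-1×I-2: Hh|hh
H/II-2 ? I-1×I-2: Hh|hh
⇒ H over [I-1,I-2,II-1,II-2]: 6 consistent
Z/I-1 ? ·: ZZ|Zz|zz
Z/I-2 ? ·: ZZ|Zz|zz
Z/II-1 ? I-1×I-2: ZZ|Zz|zz
Z/II-2 un I-1×I-2: ZZ|Zz
⇒ Z over [I-1,I-2,II-1,II-2]: 21 consistent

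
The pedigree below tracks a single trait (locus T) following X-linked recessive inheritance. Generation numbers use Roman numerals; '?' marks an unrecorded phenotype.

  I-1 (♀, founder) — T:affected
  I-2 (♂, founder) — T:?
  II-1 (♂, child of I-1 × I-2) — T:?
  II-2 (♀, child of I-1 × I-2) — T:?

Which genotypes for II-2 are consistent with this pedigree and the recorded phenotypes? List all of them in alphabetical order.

T/I-1 aff ·: X^tX^t
T/I-2 ? ·: X^TY|X^tY
T/II-1 ? I-1×I-2: X^tY
T/II-2 ? I-1×I-2: X^TX^t|X^tX^t
⇒ T over [I-1,I-2,II-1,II-2]: 2 consistent

II-2 ∈ {X^TX^t, X^tX^t}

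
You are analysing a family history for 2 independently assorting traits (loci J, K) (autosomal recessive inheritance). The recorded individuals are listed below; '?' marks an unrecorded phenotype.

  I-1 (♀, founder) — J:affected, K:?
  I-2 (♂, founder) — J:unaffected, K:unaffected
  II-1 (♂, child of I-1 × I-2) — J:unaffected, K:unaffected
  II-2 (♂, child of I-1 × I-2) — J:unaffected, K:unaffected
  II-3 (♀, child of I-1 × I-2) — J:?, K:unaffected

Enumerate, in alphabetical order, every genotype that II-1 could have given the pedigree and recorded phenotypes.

II-1 ∈ {Jj KK, Jj Kk}

J/I-1 aff ·: jj
J/I-2 un ·: JJ|Jj
J/II-1 un I-1×I-2: Jj
J/II-2 un I-1×I-2: Jj
J/II-3 ? I-1×I-2: Jj|jj
⇒ J over [I-1,I-2,II-1,II-2,II-3]: 3 consistent
K/I-1 ? ·: KK|Kk|kk
K/I-2 un ·: KK|Kk
K/II-1 un I-1×I-2: KK|Kk
K/II-2 un I-1×I-2: KK|Kk
K/II-3 un I-1×I-2: KK|Kk
⇒ K over [I-1,I-2,II-1,II-2,II-3]: 27 consistent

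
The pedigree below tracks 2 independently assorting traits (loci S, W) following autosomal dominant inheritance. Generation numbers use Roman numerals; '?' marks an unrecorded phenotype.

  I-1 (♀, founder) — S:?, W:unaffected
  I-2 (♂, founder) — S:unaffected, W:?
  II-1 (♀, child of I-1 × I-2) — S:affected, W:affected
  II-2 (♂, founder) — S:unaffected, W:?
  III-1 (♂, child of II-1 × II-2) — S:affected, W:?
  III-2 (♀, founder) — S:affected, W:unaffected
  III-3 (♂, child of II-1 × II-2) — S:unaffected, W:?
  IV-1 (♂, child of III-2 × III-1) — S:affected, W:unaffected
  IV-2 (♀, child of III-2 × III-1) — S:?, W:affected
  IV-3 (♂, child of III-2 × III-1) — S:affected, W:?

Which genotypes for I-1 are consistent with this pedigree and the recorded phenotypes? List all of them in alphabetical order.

I-1 ∈ {SS ww, Ss ww}

S/I-1 ? ·: Ss|SS
S/I-2 un ·: ss
S/II-1 aff I-1×I-2: Ss
S/II-2 un ·: ss
S/III-1 aff II-1×II-2: Ss
S/III-2 aff ·: Ss|SS
S/III-3 un II-1×II-2: ss
S/IV-1 aff III-2×III-1: Ss|SS
S/IV-2 ? III-2×III-1: ss|Ss|SS
S/IV-3 aff III-2×III-1: Ss|SS
⇒ S over [I-1,I-2,II-1,II-2,III-1,III-2,III-3,IV-1,IV-2,IV-3]: 40 consistent
W/I-1 un ·: ww
W/I-2 ? ·: Ww|WW
W/II-1 aff I-1×I-2: Ww
W/II-2 ? ·: ww|Ww|WW
W/III-1 ? II-1×II-2: Ww
W/III-2 un ·: ww
W/III-3 ? II-1×II-2: ww|Ww|WW
W/IV-1 un III-2×III-1: ww
W/IV-2 aff III-2×III-1: Ww
W/IV-3 ? III-2×III-1: ww|Ww
⇒ W over [I-1,I-2,II-1,II-2,III-1,III-2,III-3,IV-1,IV-2,IV-3]: 28 consistent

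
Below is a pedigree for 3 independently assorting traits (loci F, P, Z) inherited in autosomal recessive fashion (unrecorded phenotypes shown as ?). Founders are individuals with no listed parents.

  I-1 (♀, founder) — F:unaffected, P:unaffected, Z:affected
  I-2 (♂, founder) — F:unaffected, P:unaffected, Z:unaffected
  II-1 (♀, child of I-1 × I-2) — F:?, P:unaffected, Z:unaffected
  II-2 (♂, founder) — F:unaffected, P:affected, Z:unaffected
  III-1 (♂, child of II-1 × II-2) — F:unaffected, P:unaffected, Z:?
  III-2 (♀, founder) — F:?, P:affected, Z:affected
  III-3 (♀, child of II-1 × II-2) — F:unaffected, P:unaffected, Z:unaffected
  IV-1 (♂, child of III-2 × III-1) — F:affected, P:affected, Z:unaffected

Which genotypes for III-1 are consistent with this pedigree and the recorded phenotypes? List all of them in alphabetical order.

F/I-1 un ·: FF|Ff
F/I-2 un ·: FF|Ff
F/II-1 ? I-1×I-2: FF|Ff|ff
F/II-2 un ·: FF|Ff
F/III-1 un II-1×II-2: Ff
F/III-2 ? ·: Ff|ff
F/III-3 un II-1×II-2: FF|Ff
F/IV-1 aff III-2×III-1: ff
⇒ F over [I-1,I-2,II-1,II-2,III-1,III-2,III-3,IV-1]: 44 consistent
P/I-1 un ·: PP|Pp
P/I-2 un ·: PP|Pp
P/II-1 un I-1×I-2: PP|Pp
P/II-2 aff ·: pp
P/III-1 un II-1×II-2: Pp
P/III-2 aff ·: pp
P/III-3 un II-1×II-2: Pp
P/IV-1 aff III-2×III-1: pp
⇒ P over [I-1,I-2,II-1,II-2,III-1,III-2,III-3,IV-1]: 7 consistent
Z/I-1 aff ·: zz
Z/I-2 un ·: ZZ|Zz
Z/II-1 un I-1×I-2: Zz
Z/II-2 un ·: ZZ|Zz
Z/III-1 ? II-1×II-2: ZZ|Zz
Z/III-2 aff ·: zz
Z/III-3 un II-1×II-2: ZZ|Zz
Z/IV-1 un III-2×III-1: Zz
⇒ Z over [I-1,I-2,II-1,II-2,III-1,III-2,III-3,IV-1]: 16 consistent

III-1 ∈ {Ff Pp ZZ, Ff Pp Zz}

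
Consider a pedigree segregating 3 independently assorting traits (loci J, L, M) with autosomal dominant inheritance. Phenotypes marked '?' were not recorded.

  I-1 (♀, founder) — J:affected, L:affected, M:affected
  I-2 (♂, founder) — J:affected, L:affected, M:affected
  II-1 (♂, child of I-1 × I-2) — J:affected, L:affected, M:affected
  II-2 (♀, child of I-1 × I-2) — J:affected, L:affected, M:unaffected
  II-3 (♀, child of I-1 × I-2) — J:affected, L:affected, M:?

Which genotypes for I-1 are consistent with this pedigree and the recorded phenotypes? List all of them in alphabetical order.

I-1 ∈ {JJ LL Mm, JJ Ll Mm, Jj LL Mm, Jj Ll Mm}

J/I-1 aff ·: Jj|JJ
J/I-2 aff ·: Jj|JJ
J/II-1 aff I-1×I-2: Jj|JJ
J/II-2 aff I-1×I-2: Jj|JJ
J/II-3 aff I-1×I-2: Jj|JJ
⇒ J over [I-1,I-2,II-1,II-2,II-3]: 25 consistent
L/I-1 aff ·: Ll|LL
L/I-2 aff ·: Ll|LL
L/II-1 aff I-1×I-2: Ll|LL
L/II-2 aff I-1×I-2: Ll|LL
L/II-3 aff I-1×I-2: Ll|LL
⇒ L over [I-1,I-2,II-1,II-2,II-3]: 25 consistent
M/I-1 aff ·: Mm
M/I-2 aff ·: Mm
M/II-1 aff I-1×I-2: Mm|MM
M/II-2 un I-1×I-2: mm
M/II-3 ? I-1×I-2: mm|Mm|MM
⇒ M over [I-1,I-2,II-1,II-2,II-3]: 6 consistent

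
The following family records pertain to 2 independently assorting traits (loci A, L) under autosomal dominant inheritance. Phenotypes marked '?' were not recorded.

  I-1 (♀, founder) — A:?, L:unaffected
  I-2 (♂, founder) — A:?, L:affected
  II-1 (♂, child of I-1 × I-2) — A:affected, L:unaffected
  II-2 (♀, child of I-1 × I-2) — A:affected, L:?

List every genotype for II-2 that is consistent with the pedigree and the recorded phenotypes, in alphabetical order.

II-2 ∈ {AA Ll, AA ll, Aa Ll, Aa ll}

A/I-1 ? ·: aa|Aa|AA
A/I-2 ? ·: aa|Aa|AA
A/II-1 aff I-1×I-2: Aa|AA
A/II-2 aff I-1×I-2: Aa|AA
⇒ A over [I-1,I-2,II-1,II-2]: 17 consistent
L/I-1 un ·: ll
L/I-2 aff ·: Ll
L/II-1 un I-1×I-2: ll
L/II-2 ? I-1×I-2: ll|Ll
⇒ L over [I-1,I-2,II-1,II-2]: 2 consistent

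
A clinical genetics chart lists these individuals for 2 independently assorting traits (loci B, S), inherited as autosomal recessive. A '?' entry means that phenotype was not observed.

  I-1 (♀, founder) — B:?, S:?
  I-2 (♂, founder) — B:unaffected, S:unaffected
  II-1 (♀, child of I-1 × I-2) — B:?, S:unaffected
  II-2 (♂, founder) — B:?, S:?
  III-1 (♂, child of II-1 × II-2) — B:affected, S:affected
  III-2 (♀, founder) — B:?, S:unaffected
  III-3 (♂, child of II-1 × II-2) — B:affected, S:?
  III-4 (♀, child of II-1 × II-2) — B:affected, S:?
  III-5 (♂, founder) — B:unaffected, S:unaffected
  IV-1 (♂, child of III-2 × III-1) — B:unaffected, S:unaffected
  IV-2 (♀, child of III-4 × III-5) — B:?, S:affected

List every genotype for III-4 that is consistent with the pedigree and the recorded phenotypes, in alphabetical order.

III-4 ∈ {bb Ss, bb ss}

B/I-1 ? ·: BB|Bb|bb
B/I-2 un ·: BB|Bb
B/II-1 ? I-1×I-2: Bb|bb
B/II-2 ? ·: Bb|bb
B/III-1 aff II-1×II-2: bb
B/III-2 ? ·: BB|Bb
B/III-3 aff II-1×II-2: bb
B/III-4 aff II-1×II-2: bb
B/III-5 un ·: BB|Bb
B/IV-1 un III-2×III-1: Bb
B/IV-2 ? III-4×III-5: Bb|bb
⇒ B over [I-1,I-2,II-1,II-2,III-1,III-2,III-3,III-4,III-5,IV-1,IV-2]: 84 consistent
S/I-1 ? ·: SS|Ss|ss
S/I-2 un ·: SS|Ss
S/II-1 un I-1×I-2: Ss
S/II-2 ? ·: Ss|ss
S/III-1 aff II-1×II-2: ss
S/III-2 un ·: SS|Ss
S/III-3 ? II-1×II-2: SS|Ss|ss
S/III-4 ? II-1×II-2: Ss|ss
S/III-5 un ·: Ss
S/IV-1 un III-2×III-1: Ss
S/IV-2 aff III-4×III-5: ss
⇒ S over [I-1,I-2,II-1,II-2,III-1,III-2,III-3,III-4,III-5,IV-1,IV-2]: 100 consistent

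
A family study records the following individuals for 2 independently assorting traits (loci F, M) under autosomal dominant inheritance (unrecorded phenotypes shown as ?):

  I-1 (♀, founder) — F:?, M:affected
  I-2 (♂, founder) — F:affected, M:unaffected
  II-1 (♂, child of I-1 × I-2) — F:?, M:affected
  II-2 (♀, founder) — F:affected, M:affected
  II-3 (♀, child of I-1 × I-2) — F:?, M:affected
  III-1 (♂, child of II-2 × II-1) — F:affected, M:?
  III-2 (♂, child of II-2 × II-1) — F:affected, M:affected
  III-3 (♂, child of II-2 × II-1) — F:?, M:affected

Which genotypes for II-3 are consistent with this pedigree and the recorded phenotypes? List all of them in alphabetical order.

F/I-1 ? ·: ff|Ff|FF
F/I-2 aff ·: Ff|FF
F/II-1 ? I-1×I-2: ff|Ff|FF
F/II-2 aff ·: Ff|FF
F/II-3 ? I-1×I-2: ff|Ff|FF
F/III-1 aff II-2×II-1: Ff|FF
F/III-2 aff II-2×II-1: Ff|FF
F/III-3 ? II-2×II-1: ff|Ff|FF
⇒ F over [I-1,I-2,II-1,II-2,II-3,III-1,III-2,III-3]: 287 consistent
M/I-1 aff ·: Mm|MM
M/I-2 un ·: mm
M/II-1 aff I-1×I-2: Mm
M/II-2 aff ·: Mm|MM
M/II-3 aff I-1×I-2: Mm
M/III-1 ? II-2×II-1: mm|Mm|MM
M/III-2 aff II-2×II-1: Mm|MM
M/III-3 aff II-2×II-1: Mm|MM
⇒ M over [I-1,I-2,II-1,II-2,II-3,III-1,III-2,III-3]: 40 consistent

II-3 ∈ {FF Mm, Ff Mm, ff Mm}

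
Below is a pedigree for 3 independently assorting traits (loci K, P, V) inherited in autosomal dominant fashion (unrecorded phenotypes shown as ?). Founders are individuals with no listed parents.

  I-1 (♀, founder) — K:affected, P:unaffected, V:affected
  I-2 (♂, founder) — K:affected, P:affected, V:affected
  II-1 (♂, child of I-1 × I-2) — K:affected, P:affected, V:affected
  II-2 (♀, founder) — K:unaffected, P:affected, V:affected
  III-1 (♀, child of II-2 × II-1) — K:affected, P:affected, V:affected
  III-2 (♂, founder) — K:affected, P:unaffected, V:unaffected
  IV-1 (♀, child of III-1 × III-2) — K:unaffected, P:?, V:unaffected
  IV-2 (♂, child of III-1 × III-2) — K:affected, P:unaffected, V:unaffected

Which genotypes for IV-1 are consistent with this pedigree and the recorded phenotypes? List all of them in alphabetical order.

IV-1 ∈ {kk Pp vv, kk pp vv}

K/I-1 aff ·: Kk|KK
K/I-2 aff ·: Kk|KK
K/II-1 aff I-1×I-2: Kk|KK
K/II-2 un ·: kk
K/III-1 aff II-2×II-1: Kk
K/III-2 aff ·: Kk
K/IV-1 un III-1×III-2: kk
K/IV-2 aff III-1×III-2: Kk|KK
⇒ K over [I-1,I-2,II-1,II-2,III-1,III-2,IV-1,IV-2]: 14 consistent
P/I-1 un ·: pp
P/I-2 aff ·: Pp|PP
P/II-1 aff I-1×I-2: Pp
P/II-2 aff ·: Pp|PP
P/III-1 aff II-2×II-1: Pp
P/III-2 un ·: pp
P/IV-1 ? III-1×III-2: pp|Pp
P/IV-2 un III-1×III-2: pp
⇒ P over [I-1,I-2,II-1,II-2,III-1,III-2,IV-1,IV-2]: 8 consistent
V/I-1 aff ·: Vv|VV
V/I-2 aff ·: Vv|VV
V/II-1 aff I-1×I-2: Vv|VV
V/II-2 aff ·: Vv|VV
V/III-1 aff II-2×II-1: Vv
V/III-2 un ·: vv
V/IV-1 un III-1×III-2: vv
V/IV-2 un III-1×III-2: vv
⇒ V over [I-1,I-2,II-1,II-2,III-1,III-2,IV-1,IV-2]: 10 consistent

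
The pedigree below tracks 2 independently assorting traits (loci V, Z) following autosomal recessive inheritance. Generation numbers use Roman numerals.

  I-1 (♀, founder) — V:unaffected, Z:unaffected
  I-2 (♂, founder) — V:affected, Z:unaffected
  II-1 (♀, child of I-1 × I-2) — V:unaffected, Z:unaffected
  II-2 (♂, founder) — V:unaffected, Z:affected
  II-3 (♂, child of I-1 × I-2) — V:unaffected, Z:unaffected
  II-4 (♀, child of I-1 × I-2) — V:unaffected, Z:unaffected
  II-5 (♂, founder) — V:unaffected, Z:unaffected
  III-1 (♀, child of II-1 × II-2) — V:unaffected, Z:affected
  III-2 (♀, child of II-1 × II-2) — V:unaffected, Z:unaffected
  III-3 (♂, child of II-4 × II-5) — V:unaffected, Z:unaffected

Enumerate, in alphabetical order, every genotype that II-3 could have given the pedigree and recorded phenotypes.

V/I-1 un ·: VV|Vv
V/I-2 aff ·: vv
V/II-1 un I-1×I-2: Vv
V/II-2 un ·: VV|Vv
V/II-3 un I-1×I-2: Vv
V/II-4 un I-1×I-2: Vv
V/II-5 un ·: VV|Vv
V/III-1 un II-1×II-2: VV|Vv
V/III-2 un II-1×II-2: VV|Vv
V/III-3 un II-4×II-5: VV|Vv
⇒ V over [I-1,I-2,II-1,II-2,II-3,II-4,II-5,III-1,III-2,III-3]: 64 consistent
Z/I-1 un ·: ZZ|Zz
Z/I-2 un ·: ZZ|Zz
Z/II-1 un I-1×I-2: Zz
Z/II-2 aff ·: zz
Z/II-3 un I-1×I-2: ZZ|Zz
Z/II-4 un I-1×I-2: ZZ|Zz
Z/II-5 un ·: ZZ|Zz
Z/III-1 aff II-1×II-2: zz
Z/III-2 un II-1×II-2: Zz
Z/III-3 un II-4×II-5: ZZ|Zz
⇒ Z over [I-1,I-2,II-1,II-2,II-3,II-4,II-5,III-1,III-2,III-3]: 42 consistent

II-3 ∈ {Vv ZZ, Vv Zz}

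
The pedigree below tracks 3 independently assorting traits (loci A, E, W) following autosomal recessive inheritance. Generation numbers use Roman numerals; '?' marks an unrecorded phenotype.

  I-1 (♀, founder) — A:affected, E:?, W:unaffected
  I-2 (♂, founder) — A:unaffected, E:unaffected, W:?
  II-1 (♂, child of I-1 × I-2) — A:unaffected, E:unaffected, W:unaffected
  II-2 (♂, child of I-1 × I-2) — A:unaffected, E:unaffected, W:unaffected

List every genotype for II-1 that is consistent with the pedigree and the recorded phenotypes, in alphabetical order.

II-1 ∈ {Aa EE WW, Aa EE Ww, Aa Ee WW, Aa Ee Ww}

A/I-1 aff ·: aa
A/I-2 un ·: AA|Aa
A/II-1 un I-1×I-2: Aa
A/II-2 un I-1×I-2: Aa
⇒ A over [I-1,I-2,II-1,II-2]: 2 consistent
E/I-1 ? ·: EE|Ee|ee
E/I-2 un ·: EE|Ee
E/II-1 un I-1×I-2: EE|Ee
E/II-2 un I-1×I-2: EE|Ee
⇒ E over [I-1,I-2,II-1,II-2]: 15 consistent
W/I-1 un ·: WW|Ww
W/I-2 ? ·: WW|Ww|ww
W/II-1 un I-1×I-2: WW|Ww
W/II-2 un I-1×I-2: WW|Ww
⇒ W over [I-1,I-2,II-1,II-2]: 15 consistent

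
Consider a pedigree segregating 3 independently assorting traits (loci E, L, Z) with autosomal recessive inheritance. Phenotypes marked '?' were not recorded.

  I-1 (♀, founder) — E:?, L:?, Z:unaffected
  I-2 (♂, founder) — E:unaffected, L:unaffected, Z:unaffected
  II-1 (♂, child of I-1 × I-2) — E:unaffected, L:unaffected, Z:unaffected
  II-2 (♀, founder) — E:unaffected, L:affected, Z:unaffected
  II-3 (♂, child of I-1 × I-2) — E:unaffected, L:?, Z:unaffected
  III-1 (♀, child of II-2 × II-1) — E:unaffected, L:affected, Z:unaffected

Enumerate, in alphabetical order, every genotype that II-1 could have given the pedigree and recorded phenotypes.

E/I-1 ? ·: EE|Ee|ee
E/I-2 un ·: EE|Ee
E/II-1 un I-1×I-2: EE|Ee
E/II-2 un ·: EE|Ee
E/II-3 un I-1×I-2: EE|Ee
E/III-1 un II-2×II-1: EE|Ee
⇒ E over [I-1,I-2,II-1,II-2,II-3,III-1]: 53 consistent
L/I-1 ? ·: LL|Ll|ll
L/I-2 un ·: LL|Ll
L/II-1 un I-1×I-2: Ll
L/II-2 aff ·: ll
L/II-3 ? I-1×I-2: LL|Ll|ll
L/III-1 aff II-2×II-1: ll
⇒ L over [I-1,I-2,II-1,II-2,II-3,III-1]: 10 consistent
Z/I-1 un ·: ZZ|Zz
Z/I-2 un ·: ZZ|Zz
Z/II-1 un I-1×I-2: ZZ|Zz
Z/II-2 un ·: ZZ|Zz
Z/II-3 un I-1×I-2: ZZ|Zz
Z/III-1 un II-2×II-1: ZZ|Zz
⇒ Z over [I-1,I-2,II-1,II-2,II-3,III-1]: 45 consistent

II-1 ∈ {EE Ll ZZ, EE Ll Zz, Ee Ll ZZ, Ee Ll Zz}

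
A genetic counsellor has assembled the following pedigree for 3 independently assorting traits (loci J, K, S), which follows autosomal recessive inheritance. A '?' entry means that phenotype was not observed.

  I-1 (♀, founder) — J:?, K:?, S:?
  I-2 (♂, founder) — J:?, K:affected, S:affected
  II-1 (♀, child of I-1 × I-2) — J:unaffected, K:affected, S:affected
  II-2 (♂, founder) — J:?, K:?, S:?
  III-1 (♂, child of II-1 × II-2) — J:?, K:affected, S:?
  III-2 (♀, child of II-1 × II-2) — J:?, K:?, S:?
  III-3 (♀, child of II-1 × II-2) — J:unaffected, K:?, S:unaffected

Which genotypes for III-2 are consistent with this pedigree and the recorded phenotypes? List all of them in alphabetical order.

III-2 ∈ {JJ Kk Ss, JJ Kk ss, JJ kk Ss, JJ kk ss, Jj Kk Ss, Jj Kk ss, Jj kk Ss, Jj kk ss, jj Kk Ss, jj Kk ss, jj kk Ss, jj kk ss}

J/I-1 ? ·: JJ|Jj|jj
J/I-2 ? ·: JJ|Jj|jj
J/II-1 un I-1×I-2: JJ|Jj
J/II-2 ? ·: JJ|Jj|jj
J/III-1 ? II-1×II-2: JJ|Jj|jj
J/III-2 ? II-1×II-2: JJ|Jj|jj
J/III-3 un II-1×II-2: JJ|Jj
⇒ J over [I-1,I-2,II-1,II-2,III-1,III-2,III-3]: 250 consistent
K/I-1 ? ·: Kk|kk
K/I-2 aff ·: kk
K/II-1 aff I-1×I-2: kk
K/II-2 ? ·: Kk|kk
K/III-1 aff II-1×II-2: kk
K/III-2 ? II-1×II-2: Kk|kk
K/III-3 ? II-1×II-2: Kk|kk
⇒ K over [I-1,I-2,II-1,II-2,III-1,III-2,III-3]: 10 consistent
S/I-1 ? ·: Ss|ss
S/I-2 aff ·: ss
S/II-1 aff I-1×I-2: ss
S/II-2 ? ·: SS|Ss
S/III-1 ? II-1×II-2: Ss|ss
S/III-2 ? II-1×II-2: Ss|ss
S/III-3 un II-1×II-2: Ss
⇒ S over [I-1,I-2,II-1,II-2,III-1,III-2,III-3]: 10 consistent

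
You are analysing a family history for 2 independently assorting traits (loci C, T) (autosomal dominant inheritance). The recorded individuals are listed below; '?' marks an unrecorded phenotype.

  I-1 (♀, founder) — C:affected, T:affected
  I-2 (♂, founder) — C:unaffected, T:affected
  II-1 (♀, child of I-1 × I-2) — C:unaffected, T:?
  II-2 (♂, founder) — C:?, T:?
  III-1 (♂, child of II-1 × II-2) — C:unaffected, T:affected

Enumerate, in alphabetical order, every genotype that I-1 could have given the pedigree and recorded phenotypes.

C/I-1 aff ·: Cc
C/I-2 un ·: cc
C/II-1 un I-1×I-2: cc
C/II-2 ? ·: cc|Cc
C/III-1 un II-1×II-2: cc
⇒ C over [I-1,I-2,II-1,II-2,III-1]: 2 consistent
T/I-1 aff ·: Tt|TT
T/I-2 aff ·: Tt|TT
T/II-1 ? I-1×I-2: tt|Tt|TT
T/II-2 ? ·: tt|Tt|TT
T/III-1 aff II-1×II-2: Tt|TT
⇒ T over [I-1,I-2,II-1,II-2,III-1]: 33 consistent

I-1 ∈ {Cc TT, Cc Tt}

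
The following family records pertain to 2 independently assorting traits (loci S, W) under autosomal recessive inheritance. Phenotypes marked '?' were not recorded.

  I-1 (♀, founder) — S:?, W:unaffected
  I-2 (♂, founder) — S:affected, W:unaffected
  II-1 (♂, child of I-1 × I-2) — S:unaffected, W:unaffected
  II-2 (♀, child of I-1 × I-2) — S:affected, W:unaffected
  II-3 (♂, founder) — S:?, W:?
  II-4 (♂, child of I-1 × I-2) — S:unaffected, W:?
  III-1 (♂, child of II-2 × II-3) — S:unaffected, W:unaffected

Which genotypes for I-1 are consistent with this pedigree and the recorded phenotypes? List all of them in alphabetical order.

I-1 ∈ {Ss WW, Ss Ww}

S/I-1 ? ·: Ss
S/I-2 aff ·: ss
S/II-1 un I-1×I-2: Ss
S/II-2 aff I-1×I-2: ss
S/II-3 ? ·: SS|Ss
S/II-4 un I-1×I-2: Ss
S/III-1 un II-2×II-3: Ss
⇒ S over [I-1,I-2,II-1,II-2,II-3,II-4,III-1]: 2 consistent
W/I-1 un ·: WW|Ww
W/I-2 un ·: WW|Ww
W/II-1 un I-1×I-2: WW|Ww
W/II-2 un I-1×I-2: WW|Ww
W/II-3 ? ·: WW|Ww|ww
W/II-4 ? I-1×I-2: WW|Ww|ww
W/III-1 un II-2×II-3: WW|Ww
⇒ W over [I-1,I-2,II-1,II-2,II-3,II-4,III-1]: 130 consistent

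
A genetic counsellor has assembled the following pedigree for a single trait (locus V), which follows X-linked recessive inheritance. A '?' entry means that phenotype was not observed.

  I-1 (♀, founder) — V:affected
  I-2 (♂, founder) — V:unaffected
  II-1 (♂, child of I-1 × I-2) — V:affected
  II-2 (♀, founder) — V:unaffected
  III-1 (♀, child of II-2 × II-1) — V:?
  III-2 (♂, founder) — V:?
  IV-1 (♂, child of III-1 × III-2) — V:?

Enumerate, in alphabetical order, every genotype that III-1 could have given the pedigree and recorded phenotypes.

III-1 ∈ {X^VX^v, X^vX^v}

V/I-1 aff ·: X^vX^v
V/I-2 un ·: X^VY
V/II-1 aff I-1×I-2: X^vY
V/II-2 un ·: X^VX^V|X^VX^v
V/III-1 ? II-2×II-1: X^VX^v|X^vX^v
V/III-2 ? ·: X^VY|X^vY
V/IV-1 ? III-1×III-2: X^VY|X^vY
⇒ V over [I-1,I-2,II-1,II-2,III-1,III-2,IV-1]: 10 consistent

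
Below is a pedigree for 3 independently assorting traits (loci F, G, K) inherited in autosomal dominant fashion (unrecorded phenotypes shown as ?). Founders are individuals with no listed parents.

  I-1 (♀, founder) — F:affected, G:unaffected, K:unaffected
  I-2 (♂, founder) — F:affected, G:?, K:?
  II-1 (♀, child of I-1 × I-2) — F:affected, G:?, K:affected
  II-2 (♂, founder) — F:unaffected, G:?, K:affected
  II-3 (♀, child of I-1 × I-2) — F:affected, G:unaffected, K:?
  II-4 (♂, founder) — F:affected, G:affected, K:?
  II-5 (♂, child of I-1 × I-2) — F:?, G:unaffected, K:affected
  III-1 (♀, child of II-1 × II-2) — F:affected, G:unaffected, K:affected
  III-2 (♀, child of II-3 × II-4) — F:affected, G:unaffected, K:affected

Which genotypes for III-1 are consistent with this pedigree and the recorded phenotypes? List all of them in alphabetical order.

III-1 ∈ {Ff gg KK, Ff gg Kk}

F/I-1 aff ·: Ff|FF
F/I-2 aff ·: Ff|FF
F/II-1 aff I-1×I-2: Ff|FF
F/II-2 un ·: ff
F/II-3 aff I-1×I-2: Ff|FF
F/II-4 aff ·: Ff|FF
F/II-5 ? I-1×I-2: ff|Ff|FF
F/III-1 aff II-1×II-2: Ff
F/III-2 aff II-3×II-4: Ff|FF
⇒ F over [I-1,I-2,II-1,II-2,II-3,II-4,II-5,III-1,III-2]: 101 consistent
G/I-1 un ·: gg
G/I-2 ? ·: gg|Gg
G/II-1 ? I-1×I-2: gg|Gg
G/II-2 ? ·: gg|Gg
G/II-3 un I-1×I-2: gg
G/II-4 aff ·: Gg
G/II-5 un I-1×I-2: gg
G/III-1 un II-1×II-2: gg
G/III-2 un II-3×II-4: gg
⇒ G over [I-1,I-2,II-1,II-2,II-3,II-4,II-5,III-1,III-2]: 6 consistent
K/I-1 un ·: kk
K/I-2 ? ·: Kk|KK
K/II-1 aff I-1×I-2: Kk
K/II-2 aff ·: Kk|KK
K/II-3 ? I-1×I-2: kk|Kk
K/II-4 ? ·: kk|Kk|KK
K/II-5 aff I-1×I-2: Kk
K/III-1 aff II-1×II-2: Kk|KK
K/III-2 aff II-3×II-4: Kk|KK
⇒ K over [I-1,I-2,II-1,II-2,II-3,II-4,II-5,III-1,III-2]: 48 consistent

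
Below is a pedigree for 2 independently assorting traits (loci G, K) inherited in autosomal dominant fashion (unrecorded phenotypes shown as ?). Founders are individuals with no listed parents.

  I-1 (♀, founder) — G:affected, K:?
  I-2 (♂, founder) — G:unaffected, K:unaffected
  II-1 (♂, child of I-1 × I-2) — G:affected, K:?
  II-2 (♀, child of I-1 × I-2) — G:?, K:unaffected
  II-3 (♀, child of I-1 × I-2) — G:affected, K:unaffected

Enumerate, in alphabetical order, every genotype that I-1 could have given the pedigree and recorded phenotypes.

G/I-1 aff ·: Gg|GG
G/I-2 un ·: gg
G/II-1 aff I-1×I-2: Gg
G/II-2 ? I-1×I-2: gg|Gg
G/II-3 aff I-1×I-2: Gg
⇒ G over [I-1,I-2,II-1,II-2,II-3]: 3 consistent
K/I-1 ? ·: kk|Kk
K/I-2 un ·: kk
K/II-1 ? I-1×I-2: kk|Kk
K/II-2 un I-1×I-2: kk
K/II-3 un I-1×I-2: kk
⇒ K over [I-1,I-2,II-1,II-2,II-3]: 3 consistent

I-1 ∈ {GG Kk, GG kk, Gg Kk, Gg kk}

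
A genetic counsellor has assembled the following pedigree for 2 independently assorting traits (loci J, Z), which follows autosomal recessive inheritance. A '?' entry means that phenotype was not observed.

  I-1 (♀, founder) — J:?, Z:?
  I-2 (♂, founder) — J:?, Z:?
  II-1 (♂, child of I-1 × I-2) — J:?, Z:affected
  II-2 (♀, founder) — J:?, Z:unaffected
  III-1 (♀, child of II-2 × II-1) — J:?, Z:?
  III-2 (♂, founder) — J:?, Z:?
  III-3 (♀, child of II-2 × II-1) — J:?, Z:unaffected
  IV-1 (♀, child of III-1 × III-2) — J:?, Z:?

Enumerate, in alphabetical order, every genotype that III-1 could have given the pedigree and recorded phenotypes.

III-1 ∈ {JJ Zz, JJ zz, Jj Zz, Jj zz, jj Zz, jj zz}

J/I-1 ? ·: JJ|Jj|jj
J/I-2 ? ·: JJ|Jj|jj
J/II-1 ? I-1×I-2: JJ|Jj|jj
J/II-2 ? ·: JJ|Jj|jj
J/III-1 ? II-2×II-1: JJ|Jj|jj
J/III-2 ? ·: JJ|Jj|jj
J/III-3 ? II-2×II-1: JJ|Jj|jj
J/IV-1 ? III-1×III-2: JJ|Jj|jj
⇒ J over [I-1,I-2,II-1,II-2,III-1,III-2,III-3,IV-1]: 887 consistent
Z/I-1 ? ·: Zz|zz
Z/I-2 ? ·: Zz|zz
Z/II-1 aff I-1×I-2: zz
Z/II-2 un ·: ZZ|Zz
Z/III-1 ? II-2×II-1: Zz|zz
Z/III-2 ? ·: ZZ|Zz|zz
Z/III-3 un II-2×II-1: Zz
Z/IV-1 ? III-1×III-2: ZZ|Zz|zz
⇒ Z over [I-1,I-2,II-1,II-2,III-1,III-2,III-3,IV-1]: 72 consistent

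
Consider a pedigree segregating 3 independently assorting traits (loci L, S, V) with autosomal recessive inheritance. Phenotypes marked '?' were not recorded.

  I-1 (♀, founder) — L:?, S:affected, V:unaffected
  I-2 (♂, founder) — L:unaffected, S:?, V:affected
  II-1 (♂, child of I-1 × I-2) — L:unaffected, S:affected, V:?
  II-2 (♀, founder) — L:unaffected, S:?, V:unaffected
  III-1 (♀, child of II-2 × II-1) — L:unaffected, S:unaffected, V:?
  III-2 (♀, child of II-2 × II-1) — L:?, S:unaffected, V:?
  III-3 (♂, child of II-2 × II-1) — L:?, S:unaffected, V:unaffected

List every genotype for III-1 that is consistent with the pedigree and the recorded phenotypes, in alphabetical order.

L/I-1 ? ·: LL|Ll|ll
L/I-2 un ·: LL|Ll
L/II-1 un I-1×I-2: LL|Ll
L/II-2 un ·: LL|Ll
L/III-1 un II-2×II-1: LL|Ll
L/III-2 ? II-2×II-1: LL|Ll|ll
L/III-3 ? II-2×II-1: LL|Ll|ll
⇒ L over [I-1,I-2,II-1,II-2,III-1,III-2,III-3]: 166 consistent
S/I-1 aff ·: ss
S/I-2 ? ·: Ss|ss
S/II-1 aff I-1×I-2: ss
S/II-2 ? ·: SS|Ss
S/III-1 un II-2×II-1: Ss
S/III-2 un II-2×II-1: Ss
S/III-3 un II-2×II-1: Ss
⇒ S over [I-1,I-2,II-1,II-2,III-1,III-2,III-3]: 4 consistent
V/I-1 un ·: VV|Vv
V/I-2 aff ·: vv
V/II-1 ? I-1×I-2: Vv|vv
V/II-2 un ·: VV|Vv
V/III-1 ? II-2×II-1: VV|Vv|vv
V/III-2 ? II-2×II-1: VV|Vv|vv
V/III-3 un II-2×II-1: VV|Vv
⇒ V over [I-1,I-2,II-1,II-2,III-1,III-2,III-3]: 57 consistent

III-1 ∈ {LL Ss VV, LL Ss Vv, LL Ss vv, Ll Ss VV, Ll Ss Vv, Ll Ss vv}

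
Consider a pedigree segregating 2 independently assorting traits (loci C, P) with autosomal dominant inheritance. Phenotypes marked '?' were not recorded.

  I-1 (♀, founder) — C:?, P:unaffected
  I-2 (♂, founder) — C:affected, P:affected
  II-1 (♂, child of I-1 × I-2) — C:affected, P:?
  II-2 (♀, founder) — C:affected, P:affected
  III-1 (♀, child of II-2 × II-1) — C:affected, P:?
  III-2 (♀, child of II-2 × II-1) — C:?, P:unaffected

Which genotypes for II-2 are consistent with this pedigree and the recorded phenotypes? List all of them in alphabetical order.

II-2 ∈ {CC Pp, Cc Pp}

C/I-1 ? ·: cc|Cc|CC
C/I-2 aff ·: Cc|CC
C/II-1 aff I-1×I-2: Cc|CC
C/II-2 aff ·: Cc|CC
C/III-1 aff II-2×II-1: Cc|CC
C/III-2 ? II-2×II-1: cc|Cc|CC
⇒ C over [I-1,I-2,II-1,II-2,III-1,III-2]: 70 consistent
P/I-1 un ·: pp
P/I-2 aff ·: Pp|PP
P/II-1 ? I-1×I-2: pp|Pp
P/II-2 aff ·: Pp
P/III-1 ? II-2×II-1: pp|Pp|PP
P/III-2 un II-2×II-1: pp
⇒ P over [I-1,I-2,II-1,II-2,III-1,III-2]: 8 consistent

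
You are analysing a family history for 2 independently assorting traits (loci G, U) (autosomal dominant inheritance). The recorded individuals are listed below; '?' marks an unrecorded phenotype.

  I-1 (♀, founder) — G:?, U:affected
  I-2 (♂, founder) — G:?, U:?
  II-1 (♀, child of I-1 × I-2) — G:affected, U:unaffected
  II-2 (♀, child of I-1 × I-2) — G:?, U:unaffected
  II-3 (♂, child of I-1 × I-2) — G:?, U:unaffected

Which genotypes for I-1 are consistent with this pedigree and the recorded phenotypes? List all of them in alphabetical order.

G/I-1 ? ·: gg|Gg|GG
G/I-2 ? ·: gg|Gg|GG
G/II-1 aff I-1×I-2: Gg|GG
G/II-2 ? I-1×I-2: gg|Gg|GG
G/II-3 ? I-1×I-2: gg|Gg|GG
⇒ G over [I-1,I-2,II-1,II-2,II-3]: 45 consistent
U/I-1 aff ·: Uu
U/I-2 ? ·: uu|Uu
U/II-1 un I-1×I-2: uu
U/II-2 un I-1×I-2: uu
U/II-3 un I-1×I-2: uu
⇒ U over [I-1,I-2,II-1,II-2,II-3]: 2 consistent

I-1 ∈ {GG Uu, Gg Uu, gg Uu}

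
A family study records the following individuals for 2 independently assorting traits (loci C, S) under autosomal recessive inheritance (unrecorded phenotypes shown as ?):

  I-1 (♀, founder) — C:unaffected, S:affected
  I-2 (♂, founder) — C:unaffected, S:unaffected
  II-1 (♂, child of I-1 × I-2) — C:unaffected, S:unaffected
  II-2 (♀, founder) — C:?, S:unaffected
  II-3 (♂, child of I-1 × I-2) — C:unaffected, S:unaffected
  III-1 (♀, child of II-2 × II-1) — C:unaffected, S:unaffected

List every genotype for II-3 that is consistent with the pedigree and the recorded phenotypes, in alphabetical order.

C/I-1 un ·: CC|Cc
C/I-2 un ·: CC|Cc
C/II-1 un I-1×I-2: CC|Cc
C/II-2 ? ·: CC|Cc|cc
C/II-3 un I-1×I-2: CC|Cc
C/III-1 un II-2×II-1: CC|Cc
⇒ C over [I-1,I-2,II-1,II-2,II-3,III-1]: 58 consistent
S/I-1 aff ·: ss
S/I-2 un ·: SS|Ss
S/II-1 un I-1×I-2: Ss
S/II-2 un ·: SS|Ss
S/II-3 un I-1×I-2: Ss
S/III-1 un II-2×II-1: SS|Ss
⇒ S over [I-1,I-2,II-1,II-2,II-3,III-1]: 8 consistent

II-3 ∈ {CC Ss, Cc Ss}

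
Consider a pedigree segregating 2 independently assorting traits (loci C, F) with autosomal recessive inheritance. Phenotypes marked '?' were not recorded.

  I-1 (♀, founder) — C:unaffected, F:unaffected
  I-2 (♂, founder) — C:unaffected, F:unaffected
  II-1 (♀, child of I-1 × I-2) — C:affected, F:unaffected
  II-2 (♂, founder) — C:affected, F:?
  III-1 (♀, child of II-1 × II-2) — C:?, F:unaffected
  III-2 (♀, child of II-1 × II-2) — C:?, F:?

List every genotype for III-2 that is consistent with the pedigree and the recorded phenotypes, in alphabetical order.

C/I-1 un ·: Cc
C/I-2 un ·: Cc
C/II-1 aff I-1×I-2: cc
C/II-2 aff ·: cc
C/III-1 ? II-1×II-2: cc
C/III-2 ? II-1×II-2: cc
⇒ C over [I-1,I-2,II-1,II-2,III-1,III-2]: 1 consistent
F/I-1 un ·: FF|Ff
F/I-2 un ·: FF|Ff
F/II-1 un I-1×I-2: FF|Ff
F/II-2 ? ·: FF|Ff|ff
F/III-1 un II-1×II-2: FF|Ff
F/III-2 ? II-1×II-2: FF|Ff|ff
⇒ F over [I-1,I-2,II-1,II-2,III-1,III-2]: 60 consistent

III-2 ∈ {cc FF, cc Ff, cc ff}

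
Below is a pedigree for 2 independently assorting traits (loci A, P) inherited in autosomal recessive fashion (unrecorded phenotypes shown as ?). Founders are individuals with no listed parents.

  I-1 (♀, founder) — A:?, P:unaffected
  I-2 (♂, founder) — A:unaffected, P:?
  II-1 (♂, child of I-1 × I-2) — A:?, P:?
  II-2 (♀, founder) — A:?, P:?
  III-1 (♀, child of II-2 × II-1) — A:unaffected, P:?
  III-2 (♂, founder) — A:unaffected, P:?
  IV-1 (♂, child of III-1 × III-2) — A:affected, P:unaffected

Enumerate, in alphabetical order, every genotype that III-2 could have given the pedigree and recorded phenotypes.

III-2 ∈ {Aa PP, Aa Pp, Aa pp}

A/I-1 ? ·: AA|Aa|aa
A/I-2 un ·: AA|Aa
A/II-1 ? I-1×I-2: AA|Aa|aa
A/II-2 ? ·: AA|Aa|aa
A/III-1 un II-2×II-1: Aa
A/III-2 un ·: Aa
A/IV-1 aff III-1×III-2: aa
⇒ A over [I-1,I-2,II-1,II-2,III-1,III-2,IV-1]: 27 consistent
P/I-1 un ·: PP|Pp
P/I-2 ? ·: PP|Pp|pp
P/II-1 ? I-1×I-2: PP|Pp|pp
P/II-2 ? ·: PP|Pp|pp
P/III-1 ? II-2×II-1: PP|Pp|pp
P/III-2 ? ·: PP|Pp|pp
P/IV-1 un III-1×III-2: PP|Pp
⇒ P over [I-1,I-2,II-1,II-2,III-1,III-2,IV-1]: 235 consistent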